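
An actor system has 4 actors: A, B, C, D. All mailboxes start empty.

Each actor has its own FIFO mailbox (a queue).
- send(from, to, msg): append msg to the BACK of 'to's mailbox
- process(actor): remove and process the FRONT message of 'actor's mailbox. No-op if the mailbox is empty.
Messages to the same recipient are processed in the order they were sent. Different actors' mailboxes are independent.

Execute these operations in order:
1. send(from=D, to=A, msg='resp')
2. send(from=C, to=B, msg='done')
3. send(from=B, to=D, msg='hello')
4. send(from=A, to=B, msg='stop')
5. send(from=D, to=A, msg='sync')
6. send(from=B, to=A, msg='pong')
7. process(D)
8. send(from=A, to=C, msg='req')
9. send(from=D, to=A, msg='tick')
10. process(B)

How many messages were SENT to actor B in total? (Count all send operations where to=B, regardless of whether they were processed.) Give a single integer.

After 1 (send(from=D, to=A, msg='resp')): A:[resp] B:[] C:[] D:[]
After 2 (send(from=C, to=B, msg='done')): A:[resp] B:[done] C:[] D:[]
After 3 (send(from=B, to=D, msg='hello')): A:[resp] B:[done] C:[] D:[hello]
After 4 (send(from=A, to=B, msg='stop')): A:[resp] B:[done,stop] C:[] D:[hello]
After 5 (send(from=D, to=A, msg='sync')): A:[resp,sync] B:[done,stop] C:[] D:[hello]
After 6 (send(from=B, to=A, msg='pong')): A:[resp,sync,pong] B:[done,stop] C:[] D:[hello]
After 7 (process(D)): A:[resp,sync,pong] B:[done,stop] C:[] D:[]
After 8 (send(from=A, to=C, msg='req')): A:[resp,sync,pong] B:[done,stop] C:[req] D:[]
After 9 (send(from=D, to=A, msg='tick')): A:[resp,sync,pong,tick] B:[done,stop] C:[req] D:[]
After 10 (process(B)): A:[resp,sync,pong,tick] B:[stop] C:[req] D:[]

Answer: 2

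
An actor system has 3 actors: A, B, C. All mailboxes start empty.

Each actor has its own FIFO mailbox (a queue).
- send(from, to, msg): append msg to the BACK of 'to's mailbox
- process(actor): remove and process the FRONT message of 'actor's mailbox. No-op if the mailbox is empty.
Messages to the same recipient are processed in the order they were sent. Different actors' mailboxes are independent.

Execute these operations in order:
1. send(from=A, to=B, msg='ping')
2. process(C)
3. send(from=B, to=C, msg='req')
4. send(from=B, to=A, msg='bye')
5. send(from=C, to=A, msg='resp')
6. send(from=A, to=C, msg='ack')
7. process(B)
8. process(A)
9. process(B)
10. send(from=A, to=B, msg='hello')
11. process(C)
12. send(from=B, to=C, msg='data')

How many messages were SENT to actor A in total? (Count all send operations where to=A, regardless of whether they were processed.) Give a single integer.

Answer: 2

Derivation:
After 1 (send(from=A, to=B, msg='ping')): A:[] B:[ping] C:[]
After 2 (process(C)): A:[] B:[ping] C:[]
After 3 (send(from=B, to=C, msg='req')): A:[] B:[ping] C:[req]
After 4 (send(from=B, to=A, msg='bye')): A:[bye] B:[ping] C:[req]
After 5 (send(from=C, to=A, msg='resp')): A:[bye,resp] B:[ping] C:[req]
After 6 (send(from=A, to=C, msg='ack')): A:[bye,resp] B:[ping] C:[req,ack]
After 7 (process(B)): A:[bye,resp] B:[] C:[req,ack]
After 8 (process(A)): A:[resp] B:[] C:[req,ack]
After 9 (process(B)): A:[resp] B:[] C:[req,ack]
After 10 (send(from=A, to=B, msg='hello')): A:[resp] B:[hello] C:[req,ack]
After 11 (process(C)): A:[resp] B:[hello] C:[ack]
After 12 (send(from=B, to=C, msg='data')): A:[resp] B:[hello] C:[ack,data]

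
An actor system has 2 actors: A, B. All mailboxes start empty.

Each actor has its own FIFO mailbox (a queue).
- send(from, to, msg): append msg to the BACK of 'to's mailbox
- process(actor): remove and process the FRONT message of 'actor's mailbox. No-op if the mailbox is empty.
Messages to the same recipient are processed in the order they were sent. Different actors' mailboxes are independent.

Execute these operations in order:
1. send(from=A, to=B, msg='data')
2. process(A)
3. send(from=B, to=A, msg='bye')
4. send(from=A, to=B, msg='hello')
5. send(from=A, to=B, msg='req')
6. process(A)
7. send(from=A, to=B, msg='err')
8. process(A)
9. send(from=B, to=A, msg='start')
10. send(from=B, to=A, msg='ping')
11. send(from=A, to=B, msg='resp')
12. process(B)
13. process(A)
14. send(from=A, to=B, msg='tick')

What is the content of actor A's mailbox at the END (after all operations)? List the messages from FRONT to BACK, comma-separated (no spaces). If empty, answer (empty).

After 1 (send(from=A, to=B, msg='data')): A:[] B:[data]
After 2 (process(A)): A:[] B:[data]
After 3 (send(from=B, to=A, msg='bye')): A:[bye] B:[data]
After 4 (send(from=A, to=B, msg='hello')): A:[bye] B:[data,hello]
After 5 (send(from=A, to=B, msg='req')): A:[bye] B:[data,hello,req]
After 6 (process(A)): A:[] B:[data,hello,req]
After 7 (send(from=A, to=B, msg='err')): A:[] B:[data,hello,req,err]
After 8 (process(A)): A:[] B:[data,hello,req,err]
After 9 (send(from=B, to=A, msg='start')): A:[start] B:[data,hello,req,err]
After 10 (send(from=B, to=A, msg='ping')): A:[start,ping] B:[data,hello,req,err]
After 11 (send(from=A, to=B, msg='resp')): A:[start,ping] B:[data,hello,req,err,resp]
After 12 (process(B)): A:[start,ping] B:[hello,req,err,resp]
After 13 (process(A)): A:[ping] B:[hello,req,err,resp]
After 14 (send(from=A, to=B, msg='tick')): A:[ping] B:[hello,req,err,resp,tick]

Answer: ping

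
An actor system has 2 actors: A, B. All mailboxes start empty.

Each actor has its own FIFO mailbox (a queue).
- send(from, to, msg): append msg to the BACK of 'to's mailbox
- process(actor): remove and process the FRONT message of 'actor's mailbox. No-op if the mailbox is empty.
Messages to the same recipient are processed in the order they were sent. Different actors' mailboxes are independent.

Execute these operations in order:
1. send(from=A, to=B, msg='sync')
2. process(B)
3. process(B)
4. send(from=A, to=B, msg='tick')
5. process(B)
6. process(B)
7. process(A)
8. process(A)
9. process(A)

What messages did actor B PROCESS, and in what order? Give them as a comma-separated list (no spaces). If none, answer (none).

Answer: sync,tick

Derivation:
After 1 (send(from=A, to=B, msg='sync')): A:[] B:[sync]
After 2 (process(B)): A:[] B:[]
After 3 (process(B)): A:[] B:[]
After 4 (send(from=A, to=B, msg='tick')): A:[] B:[tick]
After 5 (process(B)): A:[] B:[]
After 6 (process(B)): A:[] B:[]
After 7 (process(A)): A:[] B:[]
After 8 (process(A)): A:[] B:[]
After 9 (process(A)): A:[] B:[]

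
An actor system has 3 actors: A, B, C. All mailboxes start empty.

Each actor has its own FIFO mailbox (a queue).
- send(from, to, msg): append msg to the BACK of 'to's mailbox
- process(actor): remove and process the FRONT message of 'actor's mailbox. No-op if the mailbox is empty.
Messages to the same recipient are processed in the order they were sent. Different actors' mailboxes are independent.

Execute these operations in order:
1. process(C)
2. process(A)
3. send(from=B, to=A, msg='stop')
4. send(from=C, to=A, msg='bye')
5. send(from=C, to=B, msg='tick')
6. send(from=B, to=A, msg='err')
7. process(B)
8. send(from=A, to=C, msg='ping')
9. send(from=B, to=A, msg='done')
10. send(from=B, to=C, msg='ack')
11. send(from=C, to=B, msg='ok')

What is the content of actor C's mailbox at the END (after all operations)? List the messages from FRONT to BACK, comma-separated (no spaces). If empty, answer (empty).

After 1 (process(C)): A:[] B:[] C:[]
After 2 (process(A)): A:[] B:[] C:[]
After 3 (send(from=B, to=A, msg='stop')): A:[stop] B:[] C:[]
After 4 (send(from=C, to=A, msg='bye')): A:[stop,bye] B:[] C:[]
After 5 (send(from=C, to=B, msg='tick')): A:[stop,bye] B:[tick] C:[]
After 6 (send(from=B, to=A, msg='err')): A:[stop,bye,err] B:[tick] C:[]
After 7 (process(B)): A:[stop,bye,err] B:[] C:[]
After 8 (send(from=A, to=C, msg='ping')): A:[stop,bye,err] B:[] C:[ping]
After 9 (send(from=B, to=A, msg='done')): A:[stop,bye,err,done] B:[] C:[ping]
After 10 (send(from=B, to=C, msg='ack')): A:[stop,bye,err,done] B:[] C:[ping,ack]
After 11 (send(from=C, to=B, msg='ok')): A:[stop,bye,err,done] B:[ok] C:[ping,ack]

Answer: ping,ack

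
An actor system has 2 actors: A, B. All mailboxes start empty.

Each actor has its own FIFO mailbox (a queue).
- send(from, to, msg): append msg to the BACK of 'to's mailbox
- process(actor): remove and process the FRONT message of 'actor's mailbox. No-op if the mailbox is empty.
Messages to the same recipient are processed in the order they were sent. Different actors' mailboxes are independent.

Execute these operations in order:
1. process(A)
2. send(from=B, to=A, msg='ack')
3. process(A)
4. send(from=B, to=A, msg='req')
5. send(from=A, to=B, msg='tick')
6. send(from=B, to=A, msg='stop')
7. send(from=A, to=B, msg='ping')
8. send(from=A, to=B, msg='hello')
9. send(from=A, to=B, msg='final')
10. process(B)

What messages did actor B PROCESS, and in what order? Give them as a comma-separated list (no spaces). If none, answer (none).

Answer: tick

Derivation:
After 1 (process(A)): A:[] B:[]
After 2 (send(from=B, to=A, msg='ack')): A:[ack] B:[]
After 3 (process(A)): A:[] B:[]
After 4 (send(from=B, to=A, msg='req')): A:[req] B:[]
After 5 (send(from=A, to=B, msg='tick')): A:[req] B:[tick]
After 6 (send(from=B, to=A, msg='stop')): A:[req,stop] B:[tick]
After 7 (send(from=A, to=B, msg='ping')): A:[req,stop] B:[tick,ping]
After 8 (send(from=A, to=B, msg='hello')): A:[req,stop] B:[tick,ping,hello]
After 9 (send(from=A, to=B, msg='final')): A:[req,stop] B:[tick,ping,hello,final]
After 10 (process(B)): A:[req,stop] B:[ping,hello,final]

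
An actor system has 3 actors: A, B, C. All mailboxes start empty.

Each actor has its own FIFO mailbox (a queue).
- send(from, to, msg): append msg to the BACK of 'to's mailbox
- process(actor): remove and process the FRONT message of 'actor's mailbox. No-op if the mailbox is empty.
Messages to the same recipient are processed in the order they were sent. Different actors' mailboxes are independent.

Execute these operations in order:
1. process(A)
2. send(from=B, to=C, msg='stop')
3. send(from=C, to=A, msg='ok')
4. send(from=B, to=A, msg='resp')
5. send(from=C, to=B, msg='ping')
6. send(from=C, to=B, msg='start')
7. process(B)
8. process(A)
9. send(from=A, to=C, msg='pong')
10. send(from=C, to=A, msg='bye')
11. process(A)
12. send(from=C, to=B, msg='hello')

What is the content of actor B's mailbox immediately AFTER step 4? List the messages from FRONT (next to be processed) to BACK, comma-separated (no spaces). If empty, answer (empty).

After 1 (process(A)): A:[] B:[] C:[]
After 2 (send(from=B, to=C, msg='stop')): A:[] B:[] C:[stop]
After 3 (send(from=C, to=A, msg='ok')): A:[ok] B:[] C:[stop]
After 4 (send(from=B, to=A, msg='resp')): A:[ok,resp] B:[] C:[stop]

(empty)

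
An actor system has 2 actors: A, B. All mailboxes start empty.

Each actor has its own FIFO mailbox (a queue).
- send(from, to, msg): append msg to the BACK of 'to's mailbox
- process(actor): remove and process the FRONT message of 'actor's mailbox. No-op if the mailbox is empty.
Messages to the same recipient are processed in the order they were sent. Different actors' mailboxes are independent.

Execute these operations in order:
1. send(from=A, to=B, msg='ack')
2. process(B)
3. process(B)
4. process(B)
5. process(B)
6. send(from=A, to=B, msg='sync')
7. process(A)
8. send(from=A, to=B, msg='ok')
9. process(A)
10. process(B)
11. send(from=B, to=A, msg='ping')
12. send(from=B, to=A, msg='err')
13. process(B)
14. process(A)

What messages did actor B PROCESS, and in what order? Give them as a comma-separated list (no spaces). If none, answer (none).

Answer: ack,sync,ok

Derivation:
After 1 (send(from=A, to=B, msg='ack')): A:[] B:[ack]
After 2 (process(B)): A:[] B:[]
After 3 (process(B)): A:[] B:[]
After 4 (process(B)): A:[] B:[]
After 5 (process(B)): A:[] B:[]
After 6 (send(from=A, to=B, msg='sync')): A:[] B:[sync]
After 7 (process(A)): A:[] B:[sync]
After 8 (send(from=A, to=B, msg='ok')): A:[] B:[sync,ok]
After 9 (process(A)): A:[] B:[sync,ok]
After 10 (process(B)): A:[] B:[ok]
After 11 (send(from=B, to=A, msg='ping')): A:[ping] B:[ok]
After 12 (send(from=B, to=A, msg='err')): A:[ping,err] B:[ok]
After 13 (process(B)): A:[ping,err] B:[]
After 14 (process(A)): A:[err] B:[]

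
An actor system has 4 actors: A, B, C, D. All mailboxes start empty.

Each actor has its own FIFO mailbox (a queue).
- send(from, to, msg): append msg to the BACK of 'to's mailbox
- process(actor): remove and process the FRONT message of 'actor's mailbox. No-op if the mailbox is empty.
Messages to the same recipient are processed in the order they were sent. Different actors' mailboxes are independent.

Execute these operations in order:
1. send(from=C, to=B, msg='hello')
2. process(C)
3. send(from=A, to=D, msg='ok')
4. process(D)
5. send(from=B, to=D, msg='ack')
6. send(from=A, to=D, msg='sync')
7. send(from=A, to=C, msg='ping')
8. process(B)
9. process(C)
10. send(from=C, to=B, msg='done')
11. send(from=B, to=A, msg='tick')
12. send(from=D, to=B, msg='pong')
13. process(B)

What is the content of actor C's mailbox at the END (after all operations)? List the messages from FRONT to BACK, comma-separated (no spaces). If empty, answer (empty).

Answer: (empty)

Derivation:
After 1 (send(from=C, to=B, msg='hello')): A:[] B:[hello] C:[] D:[]
After 2 (process(C)): A:[] B:[hello] C:[] D:[]
After 3 (send(from=A, to=D, msg='ok')): A:[] B:[hello] C:[] D:[ok]
After 4 (process(D)): A:[] B:[hello] C:[] D:[]
After 5 (send(from=B, to=D, msg='ack')): A:[] B:[hello] C:[] D:[ack]
After 6 (send(from=A, to=D, msg='sync')): A:[] B:[hello] C:[] D:[ack,sync]
After 7 (send(from=A, to=C, msg='ping')): A:[] B:[hello] C:[ping] D:[ack,sync]
After 8 (process(B)): A:[] B:[] C:[ping] D:[ack,sync]
After 9 (process(C)): A:[] B:[] C:[] D:[ack,sync]
After 10 (send(from=C, to=B, msg='done')): A:[] B:[done] C:[] D:[ack,sync]
After 11 (send(from=B, to=A, msg='tick')): A:[tick] B:[done] C:[] D:[ack,sync]
After 12 (send(from=D, to=B, msg='pong')): A:[tick] B:[done,pong] C:[] D:[ack,sync]
After 13 (process(B)): A:[tick] B:[pong] C:[] D:[ack,sync]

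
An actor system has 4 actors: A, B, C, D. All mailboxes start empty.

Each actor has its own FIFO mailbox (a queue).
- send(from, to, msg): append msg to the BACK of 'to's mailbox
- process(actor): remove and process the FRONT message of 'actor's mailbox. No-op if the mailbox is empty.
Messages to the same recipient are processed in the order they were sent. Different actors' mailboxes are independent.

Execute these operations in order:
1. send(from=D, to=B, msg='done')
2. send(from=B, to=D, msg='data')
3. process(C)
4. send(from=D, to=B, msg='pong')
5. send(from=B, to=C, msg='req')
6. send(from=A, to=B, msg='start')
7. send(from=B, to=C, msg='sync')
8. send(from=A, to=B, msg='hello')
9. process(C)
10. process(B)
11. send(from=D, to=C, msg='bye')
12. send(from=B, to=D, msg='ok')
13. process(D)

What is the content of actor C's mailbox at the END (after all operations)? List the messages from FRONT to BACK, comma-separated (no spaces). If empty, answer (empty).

After 1 (send(from=D, to=B, msg='done')): A:[] B:[done] C:[] D:[]
After 2 (send(from=B, to=D, msg='data')): A:[] B:[done] C:[] D:[data]
After 3 (process(C)): A:[] B:[done] C:[] D:[data]
After 4 (send(from=D, to=B, msg='pong')): A:[] B:[done,pong] C:[] D:[data]
After 5 (send(from=B, to=C, msg='req')): A:[] B:[done,pong] C:[req] D:[data]
After 6 (send(from=A, to=B, msg='start')): A:[] B:[done,pong,start] C:[req] D:[data]
After 7 (send(from=B, to=C, msg='sync')): A:[] B:[done,pong,start] C:[req,sync] D:[data]
After 8 (send(from=A, to=B, msg='hello')): A:[] B:[done,pong,start,hello] C:[req,sync] D:[data]
After 9 (process(C)): A:[] B:[done,pong,start,hello] C:[sync] D:[data]
After 10 (process(B)): A:[] B:[pong,start,hello] C:[sync] D:[data]
After 11 (send(from=D, to=C, msg='bye')): A:[] B:[pong,start,hello] C:[sync,bye] D:[data]
After 12 (send(from=B, to=D, msg='ok')): A:[] B:[pong,start,hello] C:[sync,bye] D:[data,ok]
After 13 (process(D)): A:[] B:[pong,start,hello] C:[sync,bye] D:[ok]

Answer: sync,bye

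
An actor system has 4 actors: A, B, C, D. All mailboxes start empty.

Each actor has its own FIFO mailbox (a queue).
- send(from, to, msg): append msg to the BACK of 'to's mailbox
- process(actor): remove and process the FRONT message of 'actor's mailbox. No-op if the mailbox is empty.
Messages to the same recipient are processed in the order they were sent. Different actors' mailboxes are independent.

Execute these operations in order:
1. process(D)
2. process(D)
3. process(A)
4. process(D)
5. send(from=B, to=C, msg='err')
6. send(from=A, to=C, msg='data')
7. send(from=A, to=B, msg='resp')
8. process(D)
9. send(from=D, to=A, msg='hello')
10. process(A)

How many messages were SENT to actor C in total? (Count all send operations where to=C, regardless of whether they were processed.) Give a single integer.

After 1 (process(D)): A:[] B:[] C:[] D:[]
After 2 (process(D)): A:[] B:[] C:[] D:[]
After 3 (process(A)): A:[] B:[] C:[] D:[]
After 4 (process(D)): A:[] B:[] C:[] D:[]
After 5 (send(from=B, to=C, msg='err')): A:[] B:[] C:[err] D:[]
After 6 (send(from=A, to=C, msg='data')): A:[] B:[] C:[err,data] D:[]
After 7 (send(from=A, to=B, msg='resp')): A:[] B:[resp] C:[err,data] D:[]
After 8 (process(D)): A:[] B:[resp] C:[err,data] D:[]
After 9 (send(from=D, to=A, msg='hello')): A:[hello] B:[resp] C:[err,data] D:[]
After 10 (process(A)): A:[] B:[resp] C:[err,data] D:[]

Answer: 2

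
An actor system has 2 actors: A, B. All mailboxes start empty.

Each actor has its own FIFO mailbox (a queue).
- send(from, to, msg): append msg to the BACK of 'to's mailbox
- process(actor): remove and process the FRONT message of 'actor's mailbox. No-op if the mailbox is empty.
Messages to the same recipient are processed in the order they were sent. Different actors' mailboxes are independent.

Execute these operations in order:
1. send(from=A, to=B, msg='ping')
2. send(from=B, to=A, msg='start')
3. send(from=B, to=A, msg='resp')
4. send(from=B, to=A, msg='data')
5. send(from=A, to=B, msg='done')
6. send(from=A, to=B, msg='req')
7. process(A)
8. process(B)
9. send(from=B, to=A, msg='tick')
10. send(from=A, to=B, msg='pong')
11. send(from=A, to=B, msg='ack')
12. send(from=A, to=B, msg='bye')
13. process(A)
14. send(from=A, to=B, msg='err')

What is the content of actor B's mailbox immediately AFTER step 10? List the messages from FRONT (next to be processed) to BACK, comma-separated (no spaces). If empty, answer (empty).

After 1 (send(from=A, to=B, msg='ping')): A:[] B:[ping]
After 2 (send(from=B, to=A, msg='start')): A:[start] B:[ping]
After 3 (send(from=B, to=A, msg='resp')): A:[start,resp] B:[ping]
After 4 (send(from=B, to=A, msg='data')): A:[start,resp,data] B:[ping]
After 5 (send(from=A, to=B, msg='done')): A:[start,resp,data] B:[ping,done]
After 6 (send(from=A, to=B, msg='req')): A:[start,resp,data] B:[ping,done,req]
After 7 (process(A)): A:[resp,data] B:[ping,done,req]
After 8 (process(B)): A:[resp,data] B:[done,req]
After 9 (send(from=B, to=A, msg='tick')): A:[resp,data,tick] B:[done,req]
After 10 (send(from=A, to=B, msg='pong')): A:[resp,data,tick] B:[done,req,pong]

done,req,pong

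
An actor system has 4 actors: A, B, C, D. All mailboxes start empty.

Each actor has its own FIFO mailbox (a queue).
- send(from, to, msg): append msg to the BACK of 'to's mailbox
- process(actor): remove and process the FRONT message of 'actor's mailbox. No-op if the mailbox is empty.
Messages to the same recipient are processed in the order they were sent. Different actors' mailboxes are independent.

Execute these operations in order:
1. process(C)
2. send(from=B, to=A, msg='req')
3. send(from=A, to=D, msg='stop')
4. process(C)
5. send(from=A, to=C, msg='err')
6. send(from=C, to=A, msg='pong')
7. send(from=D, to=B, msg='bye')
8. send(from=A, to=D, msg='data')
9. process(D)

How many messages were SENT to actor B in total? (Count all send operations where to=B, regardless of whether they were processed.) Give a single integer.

Answer: 1

Derivation:
After 1 (process(C)): A:[] B:[] C:[] D:[]
After 2 (send(from=B, to=A, msg='req')): A:[req] B:[] C:[] D:[]
After 3 (send(from=A, to=D, msg='stop')): A:[req] B:[] C:[] D:[stop]
After 4 (process(C)): A:[req] B:[] C:[] D:[stop]
After 5 (send(from=A, to=C, msg='err')): A:[req] B:[] C:[err] D:[stop]
After 6 (send(from=C, to=A, msg='pong')): A:[req,pong] B:[] C:[err] D:[stop]
After 7 (send(from=D, to=B, msg='bye')): A:[req,pong] B:[bye] C:[err] D:[stop]
After 8 (send(from=A, to=D, msg='data')): A:[req,pong] B:[bye] C:[err] D:[stop,data]
After 9 (process(D)): A:[req,pong] B:[bye] C:[err] D:[data]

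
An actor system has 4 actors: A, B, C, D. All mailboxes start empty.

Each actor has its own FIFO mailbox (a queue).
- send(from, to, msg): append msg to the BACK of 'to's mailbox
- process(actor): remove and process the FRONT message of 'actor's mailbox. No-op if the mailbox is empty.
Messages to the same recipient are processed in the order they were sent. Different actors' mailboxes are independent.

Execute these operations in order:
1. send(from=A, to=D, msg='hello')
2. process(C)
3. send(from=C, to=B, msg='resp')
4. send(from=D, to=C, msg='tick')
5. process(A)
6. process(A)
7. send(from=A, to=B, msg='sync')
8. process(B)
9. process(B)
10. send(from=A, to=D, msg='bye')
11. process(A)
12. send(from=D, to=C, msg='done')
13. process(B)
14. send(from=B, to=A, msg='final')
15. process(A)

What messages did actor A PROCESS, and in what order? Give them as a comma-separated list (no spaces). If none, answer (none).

Answer: final

Derivation:
After 1 (send(from=A, to=D, msg='hello')): A:[] B:[] C:[] D:[hello]
After 2 (process(C)): A:[] B:[] C:[] D:[hello]
After 3 (send(from=C, to=B, msg='resp')): A:[] B:[resp] C:[] D:[hello]
After 4 (send(from=D, to=C, msg='tick')): A:[] B:[resp] C:[tick] D:[hello]
After 5 (process(A)): A:[] B:[resp] C:[tick] D:[hello]
After 6 (process(A)): A:[] B:[resp] C:[tick] D:[hello]
After 7 (send(from=A, to=B, msg='sync')): A:[] B:[resp,sync] C:[tick] D:[hello]
After 8 (process(B)): A:[] B:[sync] C:[tick] D:[hello]
After 9 (process(B)): A:[] B:[] C:[tick] D:[hello]
After 10 (send(from=A, to=D, msg='bye')): A:[] B:[] C:[tick] D:[hello,bye]
After 11 (process(A)): A:[] B:[] C:[tick] D:[hello,bye]
After 12 (send(from=D, to=C, msg='done')): A:[] B:[] C:[tick,done] D:[hello,bye]
After 13 (process(B)): A:[] B:[] C:[tick,done] D:[hello,bye]
After 14 (send(from=B, to=A, msg='final')): A:[final] B:[] C:[tick,done] D:[hello,bye]
After 15 (process(A)): A:[] B:[] C:[tick,done] D:[hello,bye]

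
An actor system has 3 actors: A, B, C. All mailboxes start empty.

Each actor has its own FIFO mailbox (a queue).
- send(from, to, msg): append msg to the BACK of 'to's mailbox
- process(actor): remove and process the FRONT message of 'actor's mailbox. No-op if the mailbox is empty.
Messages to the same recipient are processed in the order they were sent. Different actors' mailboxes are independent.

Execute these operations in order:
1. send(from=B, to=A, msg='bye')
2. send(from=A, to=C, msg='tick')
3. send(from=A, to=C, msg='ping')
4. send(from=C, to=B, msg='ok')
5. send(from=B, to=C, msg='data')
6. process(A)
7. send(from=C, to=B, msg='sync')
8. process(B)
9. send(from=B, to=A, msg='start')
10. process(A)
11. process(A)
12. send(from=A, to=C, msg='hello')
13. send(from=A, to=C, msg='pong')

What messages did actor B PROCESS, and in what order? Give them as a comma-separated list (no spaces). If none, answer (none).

After 1 (send(from=B, to=A, msg='bye')): A:[bye] B:[] C:[]
After 2 (send(from=A, to=C, msg='tick')): A:[bye] B:[] C:[tick]
After 3 (send(from=A, to=C, msg='ping')): A:[bye] B:[] C:[tick,ping]
After 4 (send(from=C, to=B, msg='ok')): A:[bye] B:[ok] C:[tick,ping]
After 5 (send(from=B, to=C, msg='data')): A:[bye] B:[ok] C:[tick,ping,data]
After 6 (process(A)): A:[] B:[ok] C:[tick,ping,data]
After 7 (send(from=C, to=B, msg='sync')): A:[] B:[ok,sync] C:[tick,ping,data]
After 8 (process(B)): A:[] B:[sync] C:[tick,ping,data]
After 9 (send(from=B, to=A, msg='start')): A:[start] B:[sync] C:[tick,ping,data]
After 10 (process(A)): A:[] B:[sync] C:[tick,ping,data]
After 11 (process(A)): A:[] B:[sync] C:[tick,ping,data]
After 12 (send(from=A, to=C, msg='hello')): A:[] B:[sync] C:[tick,ping,data,hello]
After 13 (send(from=A, to=C, msg='pong')): A:[] B:[sync] C:[tick,ping,data,hello,pong]

Answer: ok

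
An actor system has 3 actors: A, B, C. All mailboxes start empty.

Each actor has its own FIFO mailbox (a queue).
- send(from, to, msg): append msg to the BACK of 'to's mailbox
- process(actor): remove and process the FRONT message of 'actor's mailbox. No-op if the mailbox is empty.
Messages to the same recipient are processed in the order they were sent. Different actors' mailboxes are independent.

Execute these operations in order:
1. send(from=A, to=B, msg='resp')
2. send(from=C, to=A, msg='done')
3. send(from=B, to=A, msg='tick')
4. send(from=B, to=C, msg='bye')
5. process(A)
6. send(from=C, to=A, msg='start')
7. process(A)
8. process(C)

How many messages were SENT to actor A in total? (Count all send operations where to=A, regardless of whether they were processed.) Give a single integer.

After 1 (send(from=A, to=B, msg='resp')): A:[] B:[resp] C:[]
After 2 (send(from=C, to=A, msg='done')): A:[done] B:[resp] C:[]
After 3 (send(from=B, to=A, msg='tick')): A:[done,tick] B:[resp] C:[]
After 4 (send(from=B, to=C, msg='bye')): A:[done,tick] B:[resp] C:[bye]
After 5 (process(A)): A:[tick] B:[resp] C:[bye]
After 6 (send(from=C, to=A, msg='start')): A:[tick,start] B:[resp] C:[bye]
After 7 (process(A)): A:[start] B:[resp] C:[bye]
After 8 (process(C)): A:[start] B:[resp] C:[]

Answer: 3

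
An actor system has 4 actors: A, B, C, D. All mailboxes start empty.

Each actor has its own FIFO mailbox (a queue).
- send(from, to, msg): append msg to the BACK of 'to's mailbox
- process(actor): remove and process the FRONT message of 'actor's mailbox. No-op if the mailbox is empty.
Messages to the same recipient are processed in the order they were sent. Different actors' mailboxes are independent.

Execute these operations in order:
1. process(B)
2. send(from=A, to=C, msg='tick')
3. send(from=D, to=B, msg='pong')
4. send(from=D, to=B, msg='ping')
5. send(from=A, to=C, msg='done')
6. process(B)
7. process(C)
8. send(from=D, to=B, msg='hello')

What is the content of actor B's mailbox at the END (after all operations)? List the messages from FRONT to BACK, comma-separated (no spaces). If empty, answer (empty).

Answer: ping,hello

Derivation:
After 1 (process(B)): A:[] B:[] C:[] D:[]
After 2 (send(from=A, to=C, msg='tick')): A:[] B:[] C:[tick] D:[]
After 3 (send(from=D, to=B, msg='pong')): A:[] B:[pong] C:[tick] D:[]
After 4 (send(from=D, to=B, msg='ping')): A:[] B:[pong,ping] C:[tick] D:[]
After 5 (send(from=A, to=C, msg='done')): A:[] B:[pong,ping] C:[tick,done] D:[]
After 6 (process(B)): A:[] B:[ping] C:[tick,done] D:[]
After 7 (process(C)): A:[] B:[ping] C:[done] D:[]
After 8 (send(from=D, to=B, msg='hello')): A:[] B:[ping,hello] C:[done] D:[]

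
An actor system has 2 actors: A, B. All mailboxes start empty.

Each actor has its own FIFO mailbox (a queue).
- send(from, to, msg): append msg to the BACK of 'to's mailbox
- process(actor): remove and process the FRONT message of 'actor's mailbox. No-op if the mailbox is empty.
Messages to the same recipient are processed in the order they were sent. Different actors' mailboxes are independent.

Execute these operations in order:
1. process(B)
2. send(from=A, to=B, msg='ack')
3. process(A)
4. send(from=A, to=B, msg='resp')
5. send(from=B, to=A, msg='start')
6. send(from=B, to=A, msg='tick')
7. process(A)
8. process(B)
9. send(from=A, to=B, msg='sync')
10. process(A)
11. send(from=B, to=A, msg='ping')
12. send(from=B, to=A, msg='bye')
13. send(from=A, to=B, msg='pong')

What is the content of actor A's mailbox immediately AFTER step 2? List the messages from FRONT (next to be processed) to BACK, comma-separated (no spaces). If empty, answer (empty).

After 1 (process(B)): A:[] B:[]
After 2 (send(from=A, to=B, msg='ack')): A:[] B:[ack]

(empty)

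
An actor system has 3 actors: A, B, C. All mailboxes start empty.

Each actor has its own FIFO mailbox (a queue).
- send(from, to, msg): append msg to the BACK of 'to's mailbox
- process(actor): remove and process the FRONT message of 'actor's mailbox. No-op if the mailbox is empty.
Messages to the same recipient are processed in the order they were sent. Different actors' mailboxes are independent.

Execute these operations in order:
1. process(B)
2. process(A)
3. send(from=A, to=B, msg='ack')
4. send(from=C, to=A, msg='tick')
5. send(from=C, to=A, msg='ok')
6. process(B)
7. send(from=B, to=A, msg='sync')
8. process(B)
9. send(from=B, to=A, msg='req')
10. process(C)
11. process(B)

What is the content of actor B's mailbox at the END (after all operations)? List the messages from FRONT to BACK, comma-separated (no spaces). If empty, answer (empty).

After 1 (process(B)): A:[] B:[] C:[]
After 2 (process(A)): A:[] B:[] C:[]
After 3 (send(from=A, to=B, msg='ack')): A:[] B:[ack] C:[]
After 4 (send(from=C, to=A, msg='tick')): A:[tick] B:[ack] C:[]
After 5 (send(from=C, to=A, msg='ok')): A:[tick,ok] B:[ack] C:[]
After 6 (process(B)): A:[tick,ok] B:[] C:[]
After 7 (send(from=B, to=A, msg='sync')): A:[tick,ok,sync] B:[] C:[]
After 8 (process(B)): A:[tick,ok,sync] B:[] C:[]
After 9 (send(from=B, to=A, msg='req')): A:[tick,ok,sync,req] B:[] C:[]
After 10 (process(C)): A:[tick,ok,sync,req] B:[] C:[]
After 11 (process(B)): A:[tick,ok,sync,req] B:[] C:[]

Answer: (empty)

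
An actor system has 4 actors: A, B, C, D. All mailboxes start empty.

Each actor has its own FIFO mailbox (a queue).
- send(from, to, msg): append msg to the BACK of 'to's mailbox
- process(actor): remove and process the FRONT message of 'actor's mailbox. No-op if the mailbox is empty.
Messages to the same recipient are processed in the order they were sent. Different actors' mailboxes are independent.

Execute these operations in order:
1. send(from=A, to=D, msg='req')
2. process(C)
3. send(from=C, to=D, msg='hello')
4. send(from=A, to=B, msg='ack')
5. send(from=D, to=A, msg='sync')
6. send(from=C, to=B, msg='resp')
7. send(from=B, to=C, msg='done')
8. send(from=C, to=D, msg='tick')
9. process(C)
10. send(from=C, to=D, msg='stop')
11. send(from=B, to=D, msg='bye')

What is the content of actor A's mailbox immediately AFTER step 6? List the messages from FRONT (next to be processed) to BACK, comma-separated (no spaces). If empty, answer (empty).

After 1 (send(from=A, to=D, msg='req')): A:[] B:[] C:[] D:[req]
After 2 (process(C)): A:[] B:[] C:[] D:[req]
After 3 (send(from=C, to=D, msg='hello')): A:[] B:[] C:[] D:[req,hello]
After 4 (send(from=A, to=B, msg='ack')): A:[] B:[ack] C:[] D:[req,hello]
After 5 (send(from=D, to=A, msg='sync')): A:[sync] B:[ack] C:[] D:[req,hello]
After 6 (send(from=C, to=B, msg='resp')): A:[sync] B:[ack,resp] C:[] D:[req,hello]

sync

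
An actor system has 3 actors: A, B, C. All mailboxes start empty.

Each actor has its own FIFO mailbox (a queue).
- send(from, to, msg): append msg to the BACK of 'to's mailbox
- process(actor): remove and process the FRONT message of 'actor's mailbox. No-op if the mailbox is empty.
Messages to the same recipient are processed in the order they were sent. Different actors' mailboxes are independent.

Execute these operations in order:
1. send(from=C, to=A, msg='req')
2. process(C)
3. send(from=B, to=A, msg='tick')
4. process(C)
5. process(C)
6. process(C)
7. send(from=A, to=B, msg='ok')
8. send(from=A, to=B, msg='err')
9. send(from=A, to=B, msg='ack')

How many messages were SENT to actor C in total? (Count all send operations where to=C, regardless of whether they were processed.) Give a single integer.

Answer: 0

Derivation:
After 1 (send(from=C, to=A, msg='req')): A:[req] B:[] C:[]
After 2 (process(C)): A:[req] B:[] C:[]
After 3 (send(from=B, to=A, msg='tick')): A:[req,tick] B:[] C:[]
After 4 (process(C)): A:[req,tick] B:[] C:[]
After 5 (process(C)): A:[req,tick] B:[] C:[]
After 6 (process(C)): A:[req,tick] B:[] C:[]
After 7 (send(from=A, to=B, msg='ok')): A:[req,tick] B:[ok] C:[]
After 8 (send(from=A, to=B, msg='err')): A:[req,tick] B:[ok,err] C:[]
After 9 (send(from=A, to=B, msg='ack')): A:[req,tick] B:[ok,err,ack] C:[]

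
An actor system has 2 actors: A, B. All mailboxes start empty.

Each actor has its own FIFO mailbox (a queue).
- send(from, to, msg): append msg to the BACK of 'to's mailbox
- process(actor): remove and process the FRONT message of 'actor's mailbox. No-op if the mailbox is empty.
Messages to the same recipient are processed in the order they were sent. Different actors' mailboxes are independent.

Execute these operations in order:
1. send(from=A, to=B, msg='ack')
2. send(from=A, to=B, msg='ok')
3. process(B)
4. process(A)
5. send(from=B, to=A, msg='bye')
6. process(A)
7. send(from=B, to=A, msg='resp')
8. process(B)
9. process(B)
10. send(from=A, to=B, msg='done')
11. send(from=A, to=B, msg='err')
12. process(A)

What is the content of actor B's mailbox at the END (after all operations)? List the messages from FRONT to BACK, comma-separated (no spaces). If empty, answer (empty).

Answer: done,err

Derivation:
After 1 (send(from=A, to=B, msg='ack')): A:[] B:[ack]
After 2 (send(from=A, to=B, msg='ok')): A:[] B:[ack,ok]
After 3 (process(B)): A:[] B:[ok]
After 4 (process(A)): A:[] B:[ok]
After 5 (send(from=B, to=A, msg='bye')): A:[bye] B:[ok]
After 6 (process(A)): A:[] B:[ok]
After 7 (send(from=B, to=A, msg='resp')): A:[resp] B:[ok]
After 8 (process(B)): A:[resp] B:[]
After 9 (process(B)): A:[resp] B:[]
After 10 (send(from=A, to=B, msg='done')): A:[resp] B:[done]
After 11 (send(from=A, to=B, msg='err')): A:[resp] B:[done,err]
After 12 (process(A)): A:[] B:[done,err]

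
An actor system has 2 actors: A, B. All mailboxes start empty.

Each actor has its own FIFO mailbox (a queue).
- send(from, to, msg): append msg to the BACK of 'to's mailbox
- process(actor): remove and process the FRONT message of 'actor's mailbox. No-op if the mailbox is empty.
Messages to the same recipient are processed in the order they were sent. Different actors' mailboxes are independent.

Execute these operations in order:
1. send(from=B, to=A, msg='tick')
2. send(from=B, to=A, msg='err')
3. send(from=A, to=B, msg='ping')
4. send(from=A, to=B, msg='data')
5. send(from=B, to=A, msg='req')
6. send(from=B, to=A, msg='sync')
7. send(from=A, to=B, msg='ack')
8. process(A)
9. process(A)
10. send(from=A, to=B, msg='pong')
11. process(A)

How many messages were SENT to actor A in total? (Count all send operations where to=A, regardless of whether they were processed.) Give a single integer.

Answer: 4

Derivation:
After 1 (send(from=B, to=A, msg='tick')): A:[tick] B:[]
After 2 (send(from=B, to=A, msg='err')): A:[tick,err] B:[]
After 3 (send(from=A, to=B, msg='ping')): A:[tick,err] B:[ping]
After 4 (send(from=A, to=B, msg='data')): A:[tick,err] B:[ping,data]
After 5 (send(from=B, to=A, msg='req')): A:[tick,err,req] B:[ping,data]
After 6 (send(from=B, to=A, msg='sync')): A:[tick,err,req,sync] B:[ping,data]
After 7 (send(from=A, to=B, msg='ack')): A:[tick,err,req,sync] B:[ping,data,ack]
After 8 (process(A)): A:[err,req,sync] B:[ping,data,ack]
After 9 (process(A)): A:[req,sync] B:[ping,data,ack]
After 10 (send(from=A, to=B, msg='pong')): A:[req,sync] B:[ping,data,ack,pong]
After 11 (process(A)): A:[sync] B:[ping,data,ack,pong]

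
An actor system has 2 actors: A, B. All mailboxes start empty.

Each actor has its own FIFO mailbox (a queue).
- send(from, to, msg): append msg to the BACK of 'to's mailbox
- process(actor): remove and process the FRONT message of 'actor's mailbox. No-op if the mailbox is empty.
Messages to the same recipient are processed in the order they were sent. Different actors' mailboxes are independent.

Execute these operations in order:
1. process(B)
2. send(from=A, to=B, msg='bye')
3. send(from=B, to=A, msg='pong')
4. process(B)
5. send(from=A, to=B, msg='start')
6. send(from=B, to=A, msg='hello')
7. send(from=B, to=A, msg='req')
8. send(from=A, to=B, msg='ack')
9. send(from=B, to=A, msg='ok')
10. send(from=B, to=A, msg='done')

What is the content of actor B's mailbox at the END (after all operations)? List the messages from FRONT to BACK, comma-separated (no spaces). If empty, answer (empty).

After 1 (process(B)): A:[] B:[]
After 2 (send(from=A, to=B, msg='bye')): A:[] B:[bye]
After 3 (send(from=B, to=A, msg='pong')): A:[pong] B:[bye]
After 4 (process(B)): A:[pong] B:[]
After 5 (send(from=A, to=B, msg='start')): A:[pong] B:[start]
After 6 (send(from=B, to=A, msg='hello')): A:[pong,hello] B:[start]
After 7 (send(from=B, to=A, msg='req')): A:[pong,hello,req] B:[start]
After 8 (send(from=A, to=B, msg='ack')): A:[pong,hello,req] B:[start,ack]
After 9 (send(from=B, to=A, msg='ok')): A:[pong,hello,req,ok] B:[start,ack]
After 10 (send(from=B, to=A, msg='done')): A:[pong,hello,req,ok,done] B:[start,ack]

Answer: start,ack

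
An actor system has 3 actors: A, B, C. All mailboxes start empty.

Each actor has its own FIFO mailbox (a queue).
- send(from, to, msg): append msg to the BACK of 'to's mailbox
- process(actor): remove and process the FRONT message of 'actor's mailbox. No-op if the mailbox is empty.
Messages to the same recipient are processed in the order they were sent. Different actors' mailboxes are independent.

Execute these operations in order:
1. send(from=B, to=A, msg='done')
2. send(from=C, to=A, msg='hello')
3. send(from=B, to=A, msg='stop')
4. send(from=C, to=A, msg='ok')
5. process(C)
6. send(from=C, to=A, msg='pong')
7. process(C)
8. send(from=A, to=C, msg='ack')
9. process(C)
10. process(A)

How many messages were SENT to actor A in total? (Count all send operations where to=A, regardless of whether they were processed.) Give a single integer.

Answer: 5

Derivation:
After 1 (send(from=B, to=A, msg='done')): A:[done] B:[] C:[]
After 2 (send(from=C, to=A, msg='hello')): A:[done,hello] B:[] C:[]
After 3 (send(from=B, to=A, msg='stop')): A:[done,hello,stop] B:[] C:[]
After 4 (send(from=C, to=A, msg='ok')): A:[done,hello,stop,ok] B:[] C:[]
After 5 (process(C)): A:[done,hello,stop,ok] B:[] C:[]
After 6 (send(from=C, to=A, msg='pong')): A:[done,hello,stop,ok,pong] B:[] C:[]
After 7 (process(C)): A:[done,hello,stop,ok,pong] B:[] C:[]
After 8 (send(from=A, to=C, msg='ack')): A:[done,hello,stop,ok,pong] B:[] C:[ack]
After 9 (process(C)): A:[done,hello,stop,ok,pong] B:[] C:[]
After 10 (process(A)): A:[hello,stop,ok,pong] B:[] C:[]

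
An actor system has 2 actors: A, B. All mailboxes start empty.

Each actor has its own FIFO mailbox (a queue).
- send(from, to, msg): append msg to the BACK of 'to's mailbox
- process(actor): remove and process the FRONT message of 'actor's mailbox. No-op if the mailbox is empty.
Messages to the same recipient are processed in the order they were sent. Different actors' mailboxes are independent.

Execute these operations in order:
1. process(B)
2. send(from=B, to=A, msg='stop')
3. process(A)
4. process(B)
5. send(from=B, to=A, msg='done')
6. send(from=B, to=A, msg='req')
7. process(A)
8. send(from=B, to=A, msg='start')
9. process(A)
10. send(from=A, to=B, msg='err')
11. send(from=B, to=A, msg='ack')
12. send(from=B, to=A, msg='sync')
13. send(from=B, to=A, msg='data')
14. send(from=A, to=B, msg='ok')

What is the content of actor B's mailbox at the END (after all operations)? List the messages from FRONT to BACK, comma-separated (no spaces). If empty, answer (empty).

Answer: err,ok

Derivation:
After 1 (process(B)): A:[] B:[]
After 2 (send(from=B, to=A, msg='stop')): A:[stop] B:[]
After 3 (process(A)): A:[] B:[]
After 4 (process(B)): A:[] B:[]
After 5 (send(from=B, to=A, msg='done')): A:[done] B:[]
After 6 (send(from=B, to=A, msg='req')): A:[done,req] B:[]
After 7 (process(A)): A:[req] B:[]
After 8 (send(from=B, to=A, msg='start')): A:[req,start] B:[]
After 9 (process(A)): A:[start] B:[]
After 10 (send(from=A, to=B, msg='err')): A:[start] B:[err]
After 11 (send(from=B, to=A, msg='ack')): A:[start,ack] B:[err]
After 12 (send(from=B, to=A, msg='sync')): A:[start,ack,sync] B:[err]
After 13 (send(from=B, to=A, msg='data')): A:[start,ack,sync,data] B:[err]
After 14 (send(from=A, to=B, msg='ok')): A:[start,ack,sync,data] B:[err,ok]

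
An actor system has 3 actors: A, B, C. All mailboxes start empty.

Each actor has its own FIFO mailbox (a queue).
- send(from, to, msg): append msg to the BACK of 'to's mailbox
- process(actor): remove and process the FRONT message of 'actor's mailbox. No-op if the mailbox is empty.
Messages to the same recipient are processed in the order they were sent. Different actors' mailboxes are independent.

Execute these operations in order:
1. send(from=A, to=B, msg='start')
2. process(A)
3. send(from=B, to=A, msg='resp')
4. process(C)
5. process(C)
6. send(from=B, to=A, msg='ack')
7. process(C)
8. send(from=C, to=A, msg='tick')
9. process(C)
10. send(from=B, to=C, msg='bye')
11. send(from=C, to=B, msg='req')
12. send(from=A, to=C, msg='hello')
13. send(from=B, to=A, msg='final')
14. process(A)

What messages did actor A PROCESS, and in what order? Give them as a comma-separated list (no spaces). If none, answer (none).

After 1 (send(from=A, to=B, msg='start')): A:[] B:[start] C:[]
After 2 (process(A)): A:[] B:[start] C:[]
After 3 (send(from=B, to=A, msg='resp')): A:[resp] B:[start] C:[]
After 4 (process(C)): A:[resp] B:[start] C:[]
After 5 (process(C)): A:[resp] B:[start] C:[]
After 6 (send(from=B, to=A, msg='ack')): A:[resp,ack] B:[start] C:[]
After 7 (process(C)): A:[resp,ack] B:[start] C:[]
After 8 (send(from=C, to=A, msg='tick')): A:[resp,ack,tick] B:[start] C:[]
After 9 (process(C)): A:[resp,ack,tick] B:[start] C:[]
After 10 (send(from=B, to=C, msg='bye')): A:[resp,ack,tick] B:[start] C:[bye]
After 11 (send(from=C, to=B, msg='req')): A:[resp,ack,tick] B:[start,req] C:[bye]
After 12 (send(from=A, to=C, msg='hello')): A:[resp,ack,tick] B:[start,req] C:[bye,hello]
After 13 (send(from=B, to=A, msg='final')): A:[resp,ack,tick,final] B:[start,req] C:[bye,hello]
After 14 (process(A)): A:[ack,tick,final] B:[start,req] C:[bye,hello]

Answer: resp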